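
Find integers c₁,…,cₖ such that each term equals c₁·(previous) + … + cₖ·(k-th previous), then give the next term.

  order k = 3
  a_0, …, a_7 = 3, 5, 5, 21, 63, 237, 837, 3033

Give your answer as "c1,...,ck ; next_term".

3,3,-3 ; 10899

  a_3 = 3·5 + 3·5 + -3·3 = 21
  a_4 = 3·21 + 3·5 + -3·5 = 63
  a_5 = 3·63 + 3·21 + -3·5 = 237
  a_6 = 3·237 + 3·63 + -3·21 = 837
  a_7 = 3·837 + 3·237 + -3·63 = 3033
  a_8 = 3·3033 + 3·837 + -3·237 = 10899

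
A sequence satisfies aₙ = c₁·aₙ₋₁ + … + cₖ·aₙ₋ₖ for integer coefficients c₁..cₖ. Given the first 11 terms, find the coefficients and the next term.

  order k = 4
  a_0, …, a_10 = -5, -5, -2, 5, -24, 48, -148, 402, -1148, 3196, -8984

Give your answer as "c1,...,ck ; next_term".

  a_4 = -2·5 + 2·-2 + 0·-5 + 2·-5 = -24
  a_5 = -2·-24 + 2·5 + 0·-2 + 2·-5 = 48
  a_6 = -2·48 + 2·-24 + 0·5 + 2·-2 = -148
  a_7 = -2·-148 + 2·48 + 0·-24 + 2·5 = 402
  a_8 = -2·402 + 2·-148 + 0·48 + 2·-24 = -1148
  a_9 = -2·-1148 + 2·402 + 0·-148 + 2·48 = 3196
  a_10 = -2·3196 + 2·-1148 + 0·402 + 2·-148 = -8984
  a_11 = -2·-8984 + 2·3196 + 0·-1148 + 2·402 = 25164

-2,2,0,2 ; 25164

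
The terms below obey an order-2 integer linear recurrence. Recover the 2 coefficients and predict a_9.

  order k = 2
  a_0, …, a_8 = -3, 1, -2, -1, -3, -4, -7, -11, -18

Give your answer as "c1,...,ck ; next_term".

  a_2 = 1·1 + 1·-3 = -2
  a_3 = 1·-2 + 1·1 = -1
  a_4 = 1·-1 + 1·-2 = -3
  a_5 = 1·-3 + 1·-1 = -4
  a_6 = 1·-4 + 1·-3 = -7
  a_7 = 1·-7 + 1·-4 = -11
  a_8 = 1·-11 + 1·-7 = -18
  a_9 = 1·-18 + 1·-11 = -29

1,1 ; -29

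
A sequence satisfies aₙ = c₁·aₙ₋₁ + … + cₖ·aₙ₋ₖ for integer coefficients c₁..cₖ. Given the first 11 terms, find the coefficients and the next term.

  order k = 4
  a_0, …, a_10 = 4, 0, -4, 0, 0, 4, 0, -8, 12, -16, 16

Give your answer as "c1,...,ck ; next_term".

  a_4 = -2·0 + -2·-4 + -1·0 + -2·4 = 0
  a_5 = -2·0 + -2·0 + -1·-4 + -2·0 = 4
  a_6 = -2·4 + -2·0 + -1·0 + -2·-4 = 0
  a_7 = -2·0 + -2·4 + -1·0 + -2·0 = -8
  a_8 = -2·-8 + -2·0 + -1·4 + -2·0 = 12
  a_9 = -2·12 + -2·-8 + -1·0 + -2·4 = -16
  a_10 = -2·-16 + -2·12 + -1·-8 + -2·0 = 16
  a_11 = -2·16 + -2·-16 + -1·12 + -2·-8 = 4

-2,-2,-1,-2 ; 4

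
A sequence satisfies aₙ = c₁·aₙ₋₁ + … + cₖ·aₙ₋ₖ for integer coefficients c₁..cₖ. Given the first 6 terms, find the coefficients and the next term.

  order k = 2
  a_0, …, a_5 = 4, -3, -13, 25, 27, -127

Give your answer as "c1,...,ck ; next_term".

  a_2 = -1·-3 + -4·4 = -13
  a_3 = -1·-13 + -4·-3 = 25
  a_4 = -1·25 + -4·-13 = 27
  a_5 = -1·27 + -4·25 = -127
  a_6 = -1·-127 + -4·27 = 19

-1,-4 ; 19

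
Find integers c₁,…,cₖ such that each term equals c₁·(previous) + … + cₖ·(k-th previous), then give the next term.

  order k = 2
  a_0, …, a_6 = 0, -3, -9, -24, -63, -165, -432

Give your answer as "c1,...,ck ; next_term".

  a_2 = 3·-3 + -1·0 = -9
  a_3 = 3·-9 + -1·-3 = -24
  a_4 = 3·-24 + -1·-9 = -63
  a_5 = 3·-63 + -1·-24 = -165
  a_6 = 3·-165 + -1·-63 = -432
  a_7 = 3·-432 + -1·-165 = -1131

3,-1 ; -1131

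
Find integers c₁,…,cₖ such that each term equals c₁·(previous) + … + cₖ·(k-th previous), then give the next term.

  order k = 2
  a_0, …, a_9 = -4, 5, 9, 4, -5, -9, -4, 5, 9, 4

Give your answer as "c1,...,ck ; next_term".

  a_2 = 1·5 + -1·-4 = 9
  a_3 = 1·9 + -1·5 = 4
  a_4 = 1·4 + -1·9 = -5
  a_5 = 1·-5 + -1·4 = -9
  a_6 = 1·-9 + -1·-5 = -4
  a_7 = 1·-4 + -1·-9 = 5
  a_8 = 1·5 + -1·-4 = 9
  a_9 = 1·9 + -1·5 = 4
  a_10 = 1·4 + -1·9 = -5

1,-1 ; -5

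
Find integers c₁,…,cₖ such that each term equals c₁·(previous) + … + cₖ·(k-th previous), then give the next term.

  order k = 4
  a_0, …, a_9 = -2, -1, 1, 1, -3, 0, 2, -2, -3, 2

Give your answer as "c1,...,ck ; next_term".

  a_4 = 0·1 + 0·1 + 1·-1 + 1·-2 = -3
  a_5 = 0·-3 + 0·1 + 1·1 + 1·-1 = 0
  a_6 = 0·0 + 0·-3 + 1·1 + 1·1 = 2
  a_7 = 0·2 + 0·0 + 1·-3 + 1·1 = -2
  a_8 = 0·-2 + 0·2 + 1·0 + 1·-3 = -3
  a_9 = 0·-3 + 0·-2 + 1·2 + 1·0 = 2
  a_10 = 0·2 + 0·-3 + 1·-2 + 1·2 = 0

0,0,1,1 ; 0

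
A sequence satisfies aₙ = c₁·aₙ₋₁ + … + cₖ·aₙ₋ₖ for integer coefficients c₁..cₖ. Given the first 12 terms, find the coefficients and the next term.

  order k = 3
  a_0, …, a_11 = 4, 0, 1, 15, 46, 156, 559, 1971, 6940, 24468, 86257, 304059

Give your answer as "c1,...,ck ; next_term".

3,1,3 ; 1071838

  a_3 = 3·1 + 1·0 + 3·4 = 15
  a_4 = 3·15 + 1·1 + 3·0 = 46
  a_5 = 3·46 + 1·15 + 3·1 = 156
  a_6 = 3·156 + 1·46 + 3·15 = 559
  a_7 = 3·559 + 1·156 + 3·46 = 1971
  a_8 = 3·1971 + 1·559 + 3·156 = 6940
  a_9 = 3·6940 + 1·1971 + 3·559 = 24468
  a_10 = 3·24468 + 1·6940 + 3·1971 = 86257
  a_11 = 3·86257 + 1·24468 + 3·6940 = 304059
  a_12 = 3·304059 + 1·86257 + 3·24468 = 1071838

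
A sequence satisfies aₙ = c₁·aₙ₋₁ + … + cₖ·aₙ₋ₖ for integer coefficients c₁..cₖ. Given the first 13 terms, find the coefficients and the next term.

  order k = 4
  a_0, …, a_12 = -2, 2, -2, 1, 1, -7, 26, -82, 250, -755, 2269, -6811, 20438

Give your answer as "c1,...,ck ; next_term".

  a_4 = -3·1 + 0·-2 + -1·2 + -3·-2 = 1
  a_5 = -3·1 + 0·1 + -1·-2 + -3·2 = -7
  a_6 = -3·-7 + 0·1 + -1·1 + -3·-2 = 26
  a_7 = -3·26 + 0·-7 + -1·1 + -3·1 = -82
  a_8 = -3·-82 + 0·26 + -1·-7 + -3·1 = 250
  a_9 = -3·250 + 0·-82 + -1·26 + -3·-7 = -755
  a_10 = -3·-755 + 0·250 + -1·-82 + -3·26 = 2269
  a_11 = -3·2269 + 0·-755 + -1·250 + -3·-82 = -6811
  a_12 = -3·-6811 + 0·2269 + -1·-755 + -3·250 = 20438
  a_13 = -3·20438 + 0·-6811 + -1·2269 + -3·-755 = -61318

-3,0,-1,-3 ; -61318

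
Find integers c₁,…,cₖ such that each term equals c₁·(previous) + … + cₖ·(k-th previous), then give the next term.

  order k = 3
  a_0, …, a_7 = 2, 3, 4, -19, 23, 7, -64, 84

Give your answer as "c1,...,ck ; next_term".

-2,-3,-1 ; 17

  a_3 = -2·4 + -3·3 + -1·2 = -19
  a_4 = -2·-19 + -3·4 + -1·3 = 23
  a_5 = -2·23 + -3·-19 + -1·4 = 7
  a_6 = -2·7 + -3·23 + -1·-19 = -64
  a_7 = -2·-64 + -3·7 + -1·23 = 84
  a_8 = -2·84 + -3·-64 + -1·7 = 17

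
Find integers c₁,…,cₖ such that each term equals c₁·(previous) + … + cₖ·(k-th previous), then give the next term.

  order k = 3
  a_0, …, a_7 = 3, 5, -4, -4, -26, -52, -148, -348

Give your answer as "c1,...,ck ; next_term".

2,2,-2 ; -888

  a_3 = 2·-4 + 2·5 + -2·3 = -4
  a_4 = 2·-4 + 2·-4 + -2·5 = -26
  a_5 = 2·-26 + 2·-4 + -2·-4 = -52
  a_6 = 2·-52 + 2·-26 + -2·-4 = -148
  a_7 = 2·-148 + 2·-52 + -2·-26 = -348
  a_8 = 2·-348 + 2·-148 + -2·-52 = -888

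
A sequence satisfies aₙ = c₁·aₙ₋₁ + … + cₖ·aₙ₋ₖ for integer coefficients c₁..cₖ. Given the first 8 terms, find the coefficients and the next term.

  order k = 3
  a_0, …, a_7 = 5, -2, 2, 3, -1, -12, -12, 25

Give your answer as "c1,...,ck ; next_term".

  a_3 = 1·2 + -3·-2 + -1·5 = 3
  a_4 = 1·3 + -3·2 + -1·-2 = -1
  a_5 = 1·-1 + -3·3 + -1·2 = -12
  a_6 = 1·-12 + -3·-1 + -1·3 = -12
  a_7 = 1·-12 + -3·-12 + -1·-1 = 25
  a_8 = 1·25 + -3·-12 + -1·-12 = 73

1,-3,-1 ; 73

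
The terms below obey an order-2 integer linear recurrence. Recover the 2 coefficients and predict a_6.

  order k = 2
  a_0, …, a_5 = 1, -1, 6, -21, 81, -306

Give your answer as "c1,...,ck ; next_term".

  a_2 = -3·-1 + 3·1 = 6
  a_3 = -3·6 + 3·-1 = -21
  a_4 = -3·-21 + 3·6 = 81
  a_5 = -3·81 + 3·-21 = -306
  a_6 = -3·-306 + 3·81 = 1161

-3,3 ; 1161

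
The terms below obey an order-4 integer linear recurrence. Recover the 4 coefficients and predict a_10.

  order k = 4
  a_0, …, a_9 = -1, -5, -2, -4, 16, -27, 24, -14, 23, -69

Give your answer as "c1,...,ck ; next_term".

  a_4 = -2·-4 + -2·-2 + -1·-5 + 1·-1 = 16
  a_5 = -2·16 + -2·-4 + -1·-2 + 1·-5 = -27
  a_6 = -2·-27 + -2·16 + -1·-4 + 1·-2 = 24
  a_7 = -2·24 + -2·-27 + -1·16 + 1·-4 = -14
  a_8 = -2·-14 + -2·24 + -1·-27 + 1·16 = 23
  a_9 = -2·23 + -2·-14 + -1·24 + 1·-27 = -69
  a_10 = -2·-69 + -2·23 + -1·-14 + 1·24 = 130

-2,-2,-1,1 ; 130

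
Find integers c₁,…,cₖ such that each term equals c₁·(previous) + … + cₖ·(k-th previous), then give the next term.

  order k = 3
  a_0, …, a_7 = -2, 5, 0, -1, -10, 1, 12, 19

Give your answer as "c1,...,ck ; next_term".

0,-1,-2 ; -14

  a_3 = 0·0 + -1·5 + -2·-2 = -1
  a_4 = 0·-1 + -1·0 + -2·5 = -10
  a_5 = 0·-10 + -1·-1 + -2·0 = 1
  a_6 = 0·1 + -1·-10 + -2·-1 = 12
  a_7 = 0·12 + -1·1 + -2·-10 = 19
  a_8 = 0·19 + -1·12 + -2·1 = -14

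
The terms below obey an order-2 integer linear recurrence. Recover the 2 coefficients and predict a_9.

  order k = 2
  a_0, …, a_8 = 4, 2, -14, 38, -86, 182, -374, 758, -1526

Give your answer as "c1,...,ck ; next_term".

-3,-2 ; 3062

  a_2 = -3·2 + -2·4 = -14
  a_3 = -3·-14 + -2·2 = 38
  a_4 = -3·38 + -2·-14 = -86
  a_5 = -3·-86 + -2·38 = 182
  a_6 = -3·182 + -2·-86 = -374
  a_7 = -3·-374 + -2·182 = 758
  a_8 = -3·758 + -2·-374 = -1526
  a_9 = -3·-1526 + -2·758 = 3062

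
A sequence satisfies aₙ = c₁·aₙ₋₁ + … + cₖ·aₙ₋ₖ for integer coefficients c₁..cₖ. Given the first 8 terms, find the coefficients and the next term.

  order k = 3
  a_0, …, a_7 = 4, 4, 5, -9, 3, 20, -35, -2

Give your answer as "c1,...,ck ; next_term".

-1,-2,1 ; 92

  a_3 = -1·5 + -2·4 + 1·4 = -9
  a_4 = -1·-9 + -2·5 + 1·4 = 3
  a_5 = -1·3 + -2·-9 + 1·5 = 20
  a_6 = -1·20 + -2·3 + 1·-9 = -35
  a_7 = -1·-35 + -2·20 + 1·3 = -2
  a_8 = -1·-2 + -2·-35 + 1·20 = 92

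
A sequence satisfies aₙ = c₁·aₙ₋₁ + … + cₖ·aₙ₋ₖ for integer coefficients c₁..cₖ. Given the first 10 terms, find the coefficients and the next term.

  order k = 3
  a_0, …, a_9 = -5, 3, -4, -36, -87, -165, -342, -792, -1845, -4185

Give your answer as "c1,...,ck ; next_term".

  a_3 = 3·-4 + -3·3 + 3·-5 = -36
  a_4 = 3·-36 + -3·-4 + 3·3 = -87
  a_5 = 3·-87 + -3·-36 + 3·-4 = -165
  a_6 = 3·-165 + -3·-87 + 3·-36 = -342
  a_7 = 3·-342 + -3·-165 + 3·-87 = -792
  a_8 = 3·-792 + -3·-342 + 3·-165 = -1845
  a_9 = 3·-1845 + -3·-792 + 3·-342 = -4185
  a_10 = 3·-4185 + -3·-1845 + 3·-792 = -9396

3,-3,3 ; -9396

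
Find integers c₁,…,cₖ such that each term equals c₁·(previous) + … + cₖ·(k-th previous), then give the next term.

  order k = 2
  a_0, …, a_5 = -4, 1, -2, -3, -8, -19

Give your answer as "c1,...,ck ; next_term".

2,1 ; -46

  a_2 = 2·1 + 1·-4 = -2
  a_3 = 2·-2 + 1·1 = -3
  a_4 = 2·-3 + 1·-2 = -8
  a_5 = 2·-8 + 1·-3 = -19
  a_6 = 2·-19 + 1·-8 = -46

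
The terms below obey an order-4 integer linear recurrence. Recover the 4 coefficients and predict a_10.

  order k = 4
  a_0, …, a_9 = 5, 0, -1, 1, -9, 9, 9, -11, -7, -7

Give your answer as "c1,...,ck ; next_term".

-1,-2,-2,-2 ; 25

  a_4 = -1·1 + -2·-1 + -2·0 + -2·5 = -9
  a_5 = -1·-9 + -2·1 + -2·-1 + -2·0 = 9
  a_6 = -1·9 + -2·-9 + -2·1 + -2·-1 = 9
  a_7 = -1·9 + -2·9 + -2·-9 + -2·1 = -11
  a_8 = -1·-11 + -2·9 + -2·9 + -2·-9 = -7
  a_9 = -1·-7 + -2·-11 + -2·9 + -2·9 = -7
  a_10 = -1·-7 + -2·-7 + -2·-11 + -2·9 = 25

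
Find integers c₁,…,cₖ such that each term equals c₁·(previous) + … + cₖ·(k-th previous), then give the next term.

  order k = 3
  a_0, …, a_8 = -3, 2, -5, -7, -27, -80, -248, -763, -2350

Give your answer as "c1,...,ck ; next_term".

2,3,1 ; -7237

  a_3 = 2·-5 + 3·2 + 1·-3 = -7
  a_4 = 2·-7 + 3·-5 + 1·2 = -27
  a_5 = 2·-27 + 3·-7 + 1·-5 = -80
  a_6 = 2·-80 + 3·-27 + 1·-7 = -248
  a_7 = 2·-248 + 3·-80 + 1·-27 = -763
  a_8 = 2·-763 + 3·-248 + 1·-80 = -2350
  a_9 = 2·-2350 + 3·-763 + 1·-248 = -7237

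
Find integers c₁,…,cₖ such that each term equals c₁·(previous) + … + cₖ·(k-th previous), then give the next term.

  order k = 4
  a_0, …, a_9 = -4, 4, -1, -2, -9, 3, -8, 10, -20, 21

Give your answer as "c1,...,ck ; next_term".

0,1,-1,1 ; -38

  a_4 = 0·-2 + 1·-1 + -1·4 + 1·-4 = -9
  a_5 = 0·-9 + 1·-2 + -1·-1 + 1·4 = 3
  a_6 = 0·3 + 1·-9 + -1·-2 + 1·-1 = -8
  a_7 = 0·-8 + 1·3 + -1·-9 + 1·-2 = 10
  a_8 = 0·10 + 1·-8 + -1·3 + 1·-9 = -20
  a_9 = 0·-20 + 1·10 + -1·-8 + 1·3 = 21
  a_10 = 0·21 + 1·-20 + -1·10 + 1·-8 = -38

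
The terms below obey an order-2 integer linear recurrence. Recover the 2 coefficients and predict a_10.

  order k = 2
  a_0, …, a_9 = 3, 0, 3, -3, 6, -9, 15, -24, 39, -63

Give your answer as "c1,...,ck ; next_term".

  a_2 = -1·0 + 1·3 = 3
  a_3 = -1·3 + 1·0 = -3
  a_4 = -1·-3 + 1·3 = 6
  a_5 = -1·6 + 1·-3 = -9
  a_6 = -1·-9 + 1·6 = 15
  a_7 = -1·15 + 1·-9 = -24
  a_8 = -1·-24 + 1·15 = 39
  a_9 = -1·39 + 1·-24 = -63
  a_10 = -1·-63 + 1·39 = 102

-1,1 ; 102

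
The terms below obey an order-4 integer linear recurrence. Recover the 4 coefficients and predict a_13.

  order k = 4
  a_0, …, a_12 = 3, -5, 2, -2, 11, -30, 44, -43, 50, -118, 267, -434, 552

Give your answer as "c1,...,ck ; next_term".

  a_4 = -2·-2 + -2·2 + -1·-5 + 2·3 = 11
  a_5 = -2·11 + -2·-2 + -1·2 + 2·-5 = -30
  a_6 = -2·-30 + -2·11 + -1·-2 + 2·2 = 44
  a_7 = -2·44 + -2·-30 + -1·11 + 2·-2 = -43
  a_8 = -2·-43 + -2·44 + -1·-30 + 2·11 = 50
  a_9 = -2·50 + -2·-43 + -1·44 + 2·-30 = -118
  a_10 = -2·-118 + -2·50 + -1·-43 + 2·44 = 267
  a_11 = -2·267 + -2·-118 + -1·50 + 2·-43 = -434
  a_12 = -2·-434 + -2·267 + -1·-118 + 2·50 = 552
  a_13 = -2·552 + -2·-434 + -1·267 + 2·-118 = -739

-2,-2,-1,2 ; -739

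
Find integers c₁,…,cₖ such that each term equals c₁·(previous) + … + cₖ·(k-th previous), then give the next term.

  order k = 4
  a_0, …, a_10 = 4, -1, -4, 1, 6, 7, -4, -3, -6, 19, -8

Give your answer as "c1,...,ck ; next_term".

  a_4 = 0·1 + 1·-4 + -2·-1 + 2·4 = 6
  a_5 = 0·6 + 1·1 + -2·-4 + 2·-1 = 7
  a_6 = 0·7 + 1·6 + -2·1 + 2·-4 = -4
  a_7 = 0·-4 + 1·7 + -2·6 + 2·1 = -3
  a_8 = 0·-3 + 1·-4 + -2·7 + 2·6 = -6
  a_9 = 0·-6 + 1·-3 + -2·-4 + 2·7 = 19
  a_10 = 0·19 + 1·-6 + -2·-3 + 2·-4 = -8
  a_11 = 0·-8 + 1·19 + -2·-6 + 2·-3 = 25

0,1,-2,2 ; 25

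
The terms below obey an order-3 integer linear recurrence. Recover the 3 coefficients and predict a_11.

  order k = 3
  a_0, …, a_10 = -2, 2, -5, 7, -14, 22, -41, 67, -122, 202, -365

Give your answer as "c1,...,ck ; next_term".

1,3,-3 ; 607

  a_3 = 1·-5 + 3·2 + -3·-2 = 7
  a_4 = 1·7 + 3·-5 + -3·2 = -14
  a_5 = 1·-14 + 3·7 + -3·-5 = 22
  a_6 = 1·22 + 3·-14 + -3·7 = -41
  a_7 = 1·-41 + 3·22 + -3·-14 = 67
  a_8 = 1·67 + 3·-41 + -3·22 = -122
  a_9 = 1·-122 + 3·67 + -3·-41 = 202
  a_10 = 1·202 + 3·-122 + -3·67 = -365
  a_11 = 1·-365 + 3·202 + -3·-122 = 607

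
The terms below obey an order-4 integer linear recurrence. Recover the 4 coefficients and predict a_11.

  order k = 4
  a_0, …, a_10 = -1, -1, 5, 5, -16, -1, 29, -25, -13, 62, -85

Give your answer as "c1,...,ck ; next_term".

  a_4 = -1·5 + -3·5 + -1·-1 + -3·-1 = -16
  a_5 = -1·-16 + -3·5 + -1·5 + -3·-1 = -1
  a_6 = -1·-1 + -3·-16 + -1·5 + -3·5 = 29
  a_7 = -1·29 + -3·-1 + -1·-16 + -3·5 = -25
  a_8 = -1·-25 + -3·29 + -1·-1 + -3·-16 = -13
  a_9 = -1·-13 + -3·-25 + -1·29 + -3·-1 = 62
  a_10 = -1·62 + -3·-13 + -1·-25 + -3·29 = -85
  a_11 = -1·-85 + -3·62 + -1·-13 + -3·-25 = -13

-1,-3,-1,-3 ; -13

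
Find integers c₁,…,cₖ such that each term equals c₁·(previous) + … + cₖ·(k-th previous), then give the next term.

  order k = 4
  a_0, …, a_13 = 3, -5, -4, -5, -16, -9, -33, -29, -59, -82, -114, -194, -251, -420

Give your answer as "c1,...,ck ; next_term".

0,2,1,-1 ; -582

  a_4 = 0·-5 + 2·-4 + 1·-5 + -1·3 = -16
  a_5 = 0·-16 + 2·-5 + 1·-4 + -1·-5 = -9
  a_6 = 0·-9 + 2·-16 + 1·-5 + -1·-4 = -33
  a_7 = 0·-33 + 2·-9 + 1·-16 + -1·-5 = -29
  a_8 = 0·-29 + 2·-33 + 1·-9 + -1·-16 = -59
  a_9 = 0·-59 + 2·-29 + 1·-33 + -1·-9 = -82
  a_10 = 0·-82 + 2·-59 + 1·-29 + -1·-33 = -114
  a_11 = 0·-114 + 2·-82 + 1·-59 + -1·-29 = -194
  a_12 = 0·-194 + 2·-114 + 1·-82 + -1·-59 = -251
  a_13 = 0·-251 + 2·-194 + 1·-114 + -1·-82 = -420
  a_14 = 0·-420 + 2·-251 + 1·-194 + -1·-114 = -582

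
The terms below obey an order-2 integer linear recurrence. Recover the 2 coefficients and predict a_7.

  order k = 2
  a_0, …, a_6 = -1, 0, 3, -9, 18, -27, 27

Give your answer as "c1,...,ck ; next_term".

  a_2 = -3·0 + -3·-1 = 3
  a_3 = -3·3 + -3·0 = -9
  a_4 = -3·-9 + -3·3 = 18
  a_5 = -3·18 + -3·-9 = -27
  a_6 = -3·-27 + -3·18 = 27
  a_7 = -3·27 + -3·-27 = 0

-3,-3 ; 0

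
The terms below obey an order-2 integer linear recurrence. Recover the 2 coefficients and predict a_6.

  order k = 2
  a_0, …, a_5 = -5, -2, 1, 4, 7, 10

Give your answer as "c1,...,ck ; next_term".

  a_2 = 2·-2 + -1·-5 = 1
  a_3 = 2·1 + -1·-2 = 4
  a_4 = 2·4 + -1·1 = 7
  a_5 = 2·7 + -1·4 = 10
  a_6 = 2·10 + -1·7 = 13

2,-1 ; 13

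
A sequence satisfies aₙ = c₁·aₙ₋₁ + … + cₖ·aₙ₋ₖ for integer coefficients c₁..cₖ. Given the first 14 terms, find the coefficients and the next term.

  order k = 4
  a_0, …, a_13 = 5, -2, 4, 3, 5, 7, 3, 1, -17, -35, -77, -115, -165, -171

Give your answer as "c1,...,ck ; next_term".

1,2,-2,-2 ; -117

  a_4 = 1·3 + 2·4 + -2·-2 + -2·5 = 5
  a_5 = 1·5 + 2·3 + -2·4 + -2·-2 = 7
  a_6 = 1·7 + 2·5 + -2·3 + -2·4 = 3
  a_7 = 1·3 + 2·7 + -2·5 + -2·3 = 1
  a_8 = 1·1 + 2·3 + -2·7 + -2·5 = -17
  a_9 = 1·-17 + 2·1 + -2·3 + -2·7 = -35
  a_10 = 1·-35 + 2·-17 + -2·1 + -2·3 = -77
  a_11 = 1·-77 + 2·-35 + -2·-17 + -2·1 = -115
  a_12 = 1·-115 + 2·-77 + -2·-35 + -2·-17 = -165
  a_13 = 1·-165 + 2·-115 + -2·-77 + -2·-35 = -171
  a_14 = 1·-171 + 2·-165 + -2·-115 + -2·-77 = -117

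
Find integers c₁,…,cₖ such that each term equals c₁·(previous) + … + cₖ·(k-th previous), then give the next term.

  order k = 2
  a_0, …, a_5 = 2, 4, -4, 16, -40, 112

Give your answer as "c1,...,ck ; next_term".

-2,2 ; -304

  a_2 = -2·4 + 2·2 = -4
  a_3 = -2·-4 + 2·4 = 16
  a_4 = -2·16 + 2·-4 = -40
  a_5 = -2·-40 + 2·16 = 112
  a_6 = -2·112 + 2·-40 = -304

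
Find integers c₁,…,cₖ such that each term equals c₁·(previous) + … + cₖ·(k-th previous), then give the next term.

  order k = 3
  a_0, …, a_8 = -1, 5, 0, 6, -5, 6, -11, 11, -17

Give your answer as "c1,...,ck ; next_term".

  a_3 = 0·0 + 1·5 + -1·-1 = 6
  a_4 = 0·6 + 1·0 + -1·5 = -5
  a_5 = 0·-5 + 1·6 + -1·0 = 6
  a_6 = 0·6 + 1·-5 + -1·6 = -11
  a_7 = 0·-11 + 1·6 + -1·-5 = 11
  a_8 = 0·11 + 1·-11 + -1·6 = -17
  a_9 = 0·-17 + 1·11 + -1·-11 = 22

0,1,-1 ; 22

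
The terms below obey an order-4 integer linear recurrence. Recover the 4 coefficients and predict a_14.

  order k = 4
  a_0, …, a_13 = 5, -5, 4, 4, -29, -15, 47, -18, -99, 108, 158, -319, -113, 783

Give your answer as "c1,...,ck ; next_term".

  a_4 = 1·4 + -2·4 + 3·-5 + -2·5 = -29
  a_5 = 1·-29 + -2·4 + 3·4 + -2·-5 = -15
  a_6 = 1·-15 + -2·-29 + 3·4 + -2·4 = 47
  a_7 = 1·47 + -2·-15 + 3·-29 + -2·4 = -18
  a_8 = 1·-18 + -2·47 + 3·-15 + -2·-29 = -99
  a_9 = 1·-99 + -2·-18 + 3·47 + -2·-15 = 108
  a_10 = 1·108 + -2·-99 + 3·-18 + -2·47 = 158
  a_11 = 1·158 + -2·108 + 3·-99 + -2·-18 = -319
  a_12 = 1·-319 + -2·158 + 3·108 + -2·-99 = -113
  a_13 = 1·-113 + -2·-319 + 3·158 + -2·108 = 783
  a_14 = 1·783 + -2·-113 + 3·-319 + -2·158 = -264

1,-2,3,-2 ; -264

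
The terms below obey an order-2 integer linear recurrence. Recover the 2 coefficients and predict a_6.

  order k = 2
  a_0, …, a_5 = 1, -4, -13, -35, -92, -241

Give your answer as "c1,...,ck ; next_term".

3,-1 ; -631

  a_2 = 3·-4 + -1·1 = -13
  a_3 = 3·-13 + -1·-4 = -35
  a_4 = 3·-35 + -1·-13 = -92
  a_5 = 3·-92 + -1·-35 = -241
  a_6 = 3·-241 + -1·-92 = -631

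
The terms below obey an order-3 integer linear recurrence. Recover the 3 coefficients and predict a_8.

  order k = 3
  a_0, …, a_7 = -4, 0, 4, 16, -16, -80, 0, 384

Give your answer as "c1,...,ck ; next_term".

  a_3 = 0·4 + -4·0 + -4·-4 = 16
  a_4 = 0·16 + -4·4 + -4·0 = -16
  a_5 = 0·-16 + -4·16 + -4·4 = -80
  a_6 = 0·-80 + -4·-16 + -4·16 = 0
  a_7 = 0·0 + -4·-80 + -4·-16 = 384
  a_8 = 0·384 + -4·0 + -4·-80 = 320

0,-4,-4 ; 320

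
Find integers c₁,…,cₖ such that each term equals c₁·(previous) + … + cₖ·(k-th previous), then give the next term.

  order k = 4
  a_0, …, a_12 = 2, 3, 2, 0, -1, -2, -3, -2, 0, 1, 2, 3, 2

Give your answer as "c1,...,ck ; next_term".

1,-1,1,-1 ; 0

  a_4 = 1·0 + -1·2 + 1·3 + -1·2 = -1
  a_5 = 1·-1 + -1·0 + 1·2 + -1·3 = -2
  a_6 = 1·-2 + -1·-1 + 1·0 + -1·2 = -3
  a_7 = 1·-3 + -1·-2 + 1·-1 + -1·0 = -2
  a_8 = 1·-2 + -1·-3 + 1·-2 + -1·-1 = 0
  a_9 = 1·0 + -1·-2 + 1·-3 + -1·-2 = 1
  a_10 = 1·1 + -1·0 + 1·-2 + -1·-3 = 2
  a_11 = 1·2 + -1·1 + 1·0 + -1·-2 = 3
  a_12 = 1·3 + -1·2 + 1·1 + -1·0 = 2
  a_13 = 1·2 + -1·3 + 1·2 + -1·1 = 0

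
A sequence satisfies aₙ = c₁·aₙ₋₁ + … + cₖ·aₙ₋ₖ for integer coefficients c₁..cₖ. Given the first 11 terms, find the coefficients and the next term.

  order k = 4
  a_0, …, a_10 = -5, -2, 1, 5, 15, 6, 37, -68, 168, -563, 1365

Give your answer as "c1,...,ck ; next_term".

  a_4 = -1·5 + 4·1 + -3·-2 + -2·-5 = 15
  a_5 = -1·15 + 4·5 + -3·1 + -2·-2 = 6
  a_6 = -1·6 + 4·15 + -3·5 + -2·1 = 37
  a_7 = -1·37 + 4·6 + -3·15 + -2·5 = -68
  a_8 = -1·-68 + 4·37 + -3·6 + -2·15 = 168
  a_9 = -1·168 + 4·-68 + -3·37 + -2·6 = -563
  a_10 = -1·-563 + 4·168 + -3·-68 + -2·37 = 1365
  a_11 = -1·1365 + 4·-563 + -3·168 + -2·-68 = -3985

-1,4,-3,-2 ; -3985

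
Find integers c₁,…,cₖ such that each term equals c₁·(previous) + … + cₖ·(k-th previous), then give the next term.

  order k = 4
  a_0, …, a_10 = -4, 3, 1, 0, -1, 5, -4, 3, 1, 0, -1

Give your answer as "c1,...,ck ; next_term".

  a_4 = -1·0 + 0·1 + 1·3 + 1·-4 = -1
  a_5 = -1·-1 + 0·0 + 1·1 + 1·3 = 5
  a_6 = -1·5 + 0·-1 + 1·0 + 1·1 = -4
  a_7 = -1·-4 + 0·5 + 1·-1 + 1·0 = 3
  a_8 = -1·3 + 0·-4 + 1·5 + 1·-1 = 1
  a_9 = -1·1 + 0·3 + 1·-4 + 1·5 = 0
  a_10 = -1·0 + 0·1 + 1·3 + 1·-4 = -1
  a_11 = -1·-1 + 0·0 + 1·1 + 1·3 = 5

-1,0,1,1 ; 5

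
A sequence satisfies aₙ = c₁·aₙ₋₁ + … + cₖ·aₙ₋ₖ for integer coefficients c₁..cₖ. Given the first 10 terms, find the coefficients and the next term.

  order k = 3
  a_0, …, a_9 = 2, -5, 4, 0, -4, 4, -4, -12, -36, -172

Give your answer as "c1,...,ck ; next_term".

3,4,4 ; -708

  a_3 = 3·4 + 4·-5 + 4·2 = 0
  a_4 = 3·0 + 4·4 + 4·-5 = -4
  a_5 = 3·-4 + 4·0 + 4·4 = 4
  a_6 = 3·4 + 4·-4 + 4·0 = -4
  a_7 = 3·-4 + 4·4 + 4·-4 = -12
  a_8 = 3·-12 + 4·-4 + 4·4 = -36
  a_9 = 3·-36 + 4·-12 + 4·-4 = -172
  a_10 = 3·-172 + 4·-36 + 4·-12 = -708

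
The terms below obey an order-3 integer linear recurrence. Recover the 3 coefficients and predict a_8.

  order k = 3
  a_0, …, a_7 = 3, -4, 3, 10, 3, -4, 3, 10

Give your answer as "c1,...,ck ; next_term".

1,-1,1 ; 3

  a_3 = 1·3 + -1·-4 + 1·3 = 10
  a_4 = 1·10 + -1·3 + 1·-4 = 3
  a_5 = 1·3 + -1·10 + 1·3 = -4
  a_6 = 1·-4 + -1·3 + 1·10 = 3
  a_7 = 1·3 + -1·-4 + 1·3 = 10
  a_8 = 1·10 + -1·3 + 1·-4 = 3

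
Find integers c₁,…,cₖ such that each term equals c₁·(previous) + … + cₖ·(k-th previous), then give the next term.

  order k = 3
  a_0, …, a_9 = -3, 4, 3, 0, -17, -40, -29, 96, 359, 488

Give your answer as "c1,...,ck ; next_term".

2,-3,-2 ; -293

  a_3 = 2·3 + -3·4 + -2·-3 = 0
  a_4 = 2·0 + -3·3 + -2·4 = -17
  a_5 = 2·-17 + -3·0 + -2·3 = -40
  a_6 = 2·-40 + -3·-17 + -2·0 = -29
  a_7 = 2·-29 + -3·-40 + -2·-17 = 96
  a_8 = 2·96 + -3·-29 + -2·-40 = 359
  a_9 = 2·359 + -3·96 + -2·-29 = 488
  a_10 = 2·488 + -3·359 + -2·96 = -293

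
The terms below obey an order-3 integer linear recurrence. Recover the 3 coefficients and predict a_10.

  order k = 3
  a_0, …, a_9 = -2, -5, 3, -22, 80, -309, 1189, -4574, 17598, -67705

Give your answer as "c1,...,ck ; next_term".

  a_3 = -3·3 + 3·-5 + -1·-2 = -22
  a_4 = -3·-22 + 3·3 + -1·-5 = 80
  a_5 = -3·80 + 3·-22 + -1·3 = -309
  a_6 = -3·-309 + 3·80 + -1·-22 = 1189
  a_7 = -3·1189 + 3·-309 + -1·80 = -4574
  a_8 = -3·-4574 + 3·1189 + -1·-309 = 17598
  a_9 = -3·17598 + 3·-4574 + -1·1189 = -67705
  a_10 = -3·-67705 + 3·17598 + -1·-4574 = 260483

-3,3,-1 ; 260483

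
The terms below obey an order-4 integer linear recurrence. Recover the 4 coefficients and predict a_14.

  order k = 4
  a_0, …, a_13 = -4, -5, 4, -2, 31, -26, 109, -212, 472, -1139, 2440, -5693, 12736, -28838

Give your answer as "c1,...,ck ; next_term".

  a_4 = -1·-2 + 3·4 + -1·-5 + -3·-4 = 31
  a_5 = -1·31 + 3·-2 + -1·4 + -3·-5 = -26
  a_6 = -1·-26 + 3·31 + -1·-2 + -3·4 = 109
  a_7 = -1·109 + 3·-26 + -1·31 + -3·-2 = -212
  a_8 = -1·-212 + 3·109 + -1·-26 + -3·31 = 472
  a_9 = -1·472 + 3·-212 + -1·109 + -3·-26 = -1139
  a_10 = -1·-1139 + 3·472 + -1·-212 + -3·109 = 2440
  a_11 = -1·2440 + 3·-1139 + -1·472 + -3·-212 = -5693
  a_12 = -1·-5693 + 3·2440 + -1·-1139 + -3·472 = 12736
  a_13 = -1·12736 + 3·-5693 + -1·2440 + -3·-1139 = -28838
  a_14 = -1·-28838 + 3·12736 + -1·-5693 + -3·2440 = 65419

-1,3,-1,-3 ; 65419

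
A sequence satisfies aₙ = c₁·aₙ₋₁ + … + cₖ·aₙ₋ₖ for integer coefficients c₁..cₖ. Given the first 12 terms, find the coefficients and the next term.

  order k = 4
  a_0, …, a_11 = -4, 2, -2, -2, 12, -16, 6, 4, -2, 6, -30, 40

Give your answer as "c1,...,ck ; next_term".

-2,-3,-3,-2 ; -4

  a_4 = -2·-2 + -3·-2 + -3·2 + -2·-4 = 12
  a_5 = -2·12 + -3·-2 + -3·-2 + -2·2 = -16
  a_6 = -2·-16 + -3·12 + -3·-2 + -2·-2 = 6
  a_7 = -2·6 + -3·-16 + -3·12 + -2·-2 = 4
  a_8 = -2·4 + -3·6 + -3·-16 + -2·12 = -2
  a_9 = -2·-2 + -3·4 + -3·6 + -2·-16 = 6
  a_10 = -2·6 + -3·-2 + -3·4 + -2·6 = -30
  a_11 = -2·-30 + -3·6 + -3·-2 + -2·4 = 40
  a_12 = -2·40 + -3·-30 + -3·6 + -2·-2 = -4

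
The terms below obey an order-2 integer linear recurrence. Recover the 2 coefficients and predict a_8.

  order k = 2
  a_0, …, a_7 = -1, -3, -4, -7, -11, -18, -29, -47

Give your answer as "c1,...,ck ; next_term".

  a_2 = 1·-3 + 1·-1 = -4
  a_3 = 1·-4 + 1·-3 = -7
  a_4 = 1·-7 + 1·-4 = -11
  a_5 = 1·-11 + 1·-7 = -18
  a_6 = 1·-18 + 1·-11 = -29
  a_7 = 1·-29 + 1·-18 = -47
  a_8 = 1·-47 + 1·-29 = -76

1,1 ; -76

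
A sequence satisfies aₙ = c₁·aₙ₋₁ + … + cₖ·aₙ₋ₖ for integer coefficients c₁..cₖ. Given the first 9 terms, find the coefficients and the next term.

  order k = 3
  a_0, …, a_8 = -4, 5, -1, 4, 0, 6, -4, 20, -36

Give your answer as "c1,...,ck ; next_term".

-2,2,2 ; 104

  a_3 = -2·-1 + 2·5 + 2·-4 = 4
  a_4 = -2·4 + 2·-1 + 2·5 = 0
  a_5 = -2·0 + 2·4 + 2·-1 = 6
  a_6 = -2·6 + 2·0 + 2·4 = -4
  a_7 = -2·-4 + 2·6 + 2·0 = 20
  a_8 = -2·20 + 2·-4 + 2·6 = -36
  a_9 = -2·-36 + 2·20 + 2·-4 = 104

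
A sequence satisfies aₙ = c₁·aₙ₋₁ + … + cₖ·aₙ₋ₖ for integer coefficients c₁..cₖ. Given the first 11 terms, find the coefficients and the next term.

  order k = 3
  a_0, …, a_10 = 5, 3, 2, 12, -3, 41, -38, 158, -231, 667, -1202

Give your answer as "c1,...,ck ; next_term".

-1,3,1 ; 2972

  a_3 = -1·2 + 3·3 + 1·5 = 12
  a_4 = -1·12 + 3·2 + 1·3 = -3
  a_5 = -1·-3 + 3·12 + 1·2 = 41
  a_6 = -1·41 + 3·-3 + 1·12 = -38
  a_7 = -1·-38 + 3·41 + 1·-3 = 158
  a_8 = -1·158 + 3·-38 + 1·41 = -231
  a_9 = -1·-231 + 3·158 + 1·-38 = 667
  a_10 = -1·667 + 3·-231 + 1·158 = -1202
  a_11 = -1·-1202 + 3·667 + 1·-231 = 2972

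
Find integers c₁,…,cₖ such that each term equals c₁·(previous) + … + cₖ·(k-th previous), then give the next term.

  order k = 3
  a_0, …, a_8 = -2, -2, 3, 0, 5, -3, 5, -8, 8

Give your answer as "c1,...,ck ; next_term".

  a_3 = 0·3 + 1·-2 + -1·-2 = 0
  a_4 = 0·0 + 1·3 + -1·-2 = 5
  a_5 = 0·5 + 1·0 + -1·3 = -3
  a_6 = 0·-3 + 1·5 + -1·0 = 5
  a_7 = 0·5 + 1·-3 + -1·5 = -8
  a_8 = 0·-8 + 1·5 + -1·-3 = 8
  a_9 = 0·8 + 1·-8 + -1·5 = -13

0,1,-1 ; -13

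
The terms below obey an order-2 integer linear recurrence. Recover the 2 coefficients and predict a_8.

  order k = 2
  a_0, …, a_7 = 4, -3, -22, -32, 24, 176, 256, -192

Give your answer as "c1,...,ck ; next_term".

2,-4 ; -1408

  a_2 = 2·-3 + -4·4 = -22
  a_3 = 2·-22 + -4·-3 = -32
  a_4 = 2·-32 + -4·-22 = 24
  a_5 = 2·24 + -4·-32 = 176
  a_6 = 2·176 + -4·24 = 256
  a_7 = 2·256 + -4·176 = -192
  a_8 = 2·-192 + -4·256 = -1408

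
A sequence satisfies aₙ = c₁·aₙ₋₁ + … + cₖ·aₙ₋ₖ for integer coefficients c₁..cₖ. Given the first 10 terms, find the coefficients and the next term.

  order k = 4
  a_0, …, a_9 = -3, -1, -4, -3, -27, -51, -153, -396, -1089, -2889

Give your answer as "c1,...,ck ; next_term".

  a_4 = 1·-3 + 3·-4 + 3·-1 + 3·-3 = -27
  a_5 = 1·-27 + 3·-3 + 3·-4 + 3·-1 = -51
  a_6 = 1·-51 + 3·-27 + 3·-3 + 3·-4 = -153
  a_7 = 1·-153 + 3·-51 + 3·-27 + 3·-3 = -396
  a_8 = 1·-396 + 3·-153 + 3·-51 + 3·-27 = -1089
  a_9 = 1·-1089 + 3·-396 + 3·-153 + 3·-51 = -2889
  a_10 = 1·-2889 + 3·-1089 + 3·-396 + 3·-153 = -7803

1,3,3,3 ; -7803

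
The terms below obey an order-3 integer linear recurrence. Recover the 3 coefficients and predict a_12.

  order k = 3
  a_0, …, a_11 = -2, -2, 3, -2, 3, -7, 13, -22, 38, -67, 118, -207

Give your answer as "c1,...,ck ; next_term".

  a_3 = -2·3 + -1·-2 + -1·-2 = -2
  a_4 = -2·-2 + -1·3 + -1·-2 = 3
  a_5 = -2·3 + -1·-2 + -1·3 = -7
  a_6 = -2·-7 + -1·3 + -1·-2 = 13
  a_7 = -2·13 + -1·-7 + -1·3 = -22
  a_8 = -2·-22 + -1·13 + -1·-7 = 38
  a_9 = -2·38 + -1·-22 + -1·13 = -67
  a_10 = -2·-67 + -1·38 + -1·-22 = 118
  a_11 = -2·118 + -1·-67 + -1·38 = -207
  a_12 = -2·-207 + -1·118 + -1·-67 = 363

-2,-1,-1 ; 363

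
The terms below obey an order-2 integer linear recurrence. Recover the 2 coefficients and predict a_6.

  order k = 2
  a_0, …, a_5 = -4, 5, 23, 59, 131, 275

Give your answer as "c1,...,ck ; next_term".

  a_2 = 3·5 + -2·-4 = 23
  a_3 = 3·23 + -2·5 = 59
  a_4 = 3·59 + -2·23 = 131
  a_5 = 3·131 + -2·59 = 275
  a_6 = 3·275 + -2·131 = 563

3,-2 ; 563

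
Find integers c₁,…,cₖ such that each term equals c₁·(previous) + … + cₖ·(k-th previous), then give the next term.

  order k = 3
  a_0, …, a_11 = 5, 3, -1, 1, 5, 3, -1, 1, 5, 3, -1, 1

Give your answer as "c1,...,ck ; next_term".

1,-1,1 ; 5

  a_3 = 1·-1 + -1·3 + 1·5 = 1
  a_4 = 1·1 + -1·-1 + 1·3 = 5
  a_5 = 1·5 + -1·1 + 1·-1 = 3
  a_6 = 1·3 + -1·5 + 1·1 = -1
  a_7 = 1·-1 + -1·3 + 1·5 = 1
  a_8 = 1·1 + -1·-1 + 1·3 = 5
  a_9 = 1·5 + -1·1 + 1·-1 = 3
  a_10 = 1·3 + -1·5 + 1·1 = -1
  a_11 = 1·-1 + -1·3 + 1·5 = 1
  a_12 = 1·1 + -1·-1 + 1·3 = 5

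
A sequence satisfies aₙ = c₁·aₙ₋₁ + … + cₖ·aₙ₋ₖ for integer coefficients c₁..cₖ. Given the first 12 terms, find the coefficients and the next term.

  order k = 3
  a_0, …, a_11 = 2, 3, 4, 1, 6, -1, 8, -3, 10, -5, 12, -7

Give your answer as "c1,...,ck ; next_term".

-1,1,1 ; 14

  a_3 = -1·4 + 1·3 + 1·2 = 1
  a_4 = -1·1 + 1·4 + 1·3 = 6
  a_5 = -1·6 + 1·1 + 1·4 = -1
  a_6 = -1·-1 + 1·6 + 1·1 = 8
  a_7 = -1·8 + 1·-1 + 1·6 = -3
  a_8 = -1·-3 + 1·8 + 1·-1 = 10
  a_9 = -1·10 + 1·-3 + 1·8 = -5
  a_10 = -1·-5 + 1·10 + 1·-3 = 12
  a_11 = -1·12 + 1·-5 + 1·10 = -7
  a_12 = -1·-7 + 1·12 + 1·-5 = 14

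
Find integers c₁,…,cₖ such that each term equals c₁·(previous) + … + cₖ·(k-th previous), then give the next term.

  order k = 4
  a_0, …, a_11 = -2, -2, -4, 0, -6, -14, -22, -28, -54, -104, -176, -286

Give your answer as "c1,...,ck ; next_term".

1,0,1,2 ; -498

  a_4 = 1·0 + 0·-4 + 1·-2 + 2·-2 = -6
  a_5 = 1·-6 + 0·0 + 1·-4 + 2·-2 = -14
  a_6 = 1·-14 + 0·-6 + 1·0 + 2·-4 = -22
  a_7 = 1·-22 + 0·-14 + 1·-6 + 2·0 = -28
  a_8 = 1·-28 + 0·-22 + 1·-14 + 2·-6 = -54
  a_9 = 1·-54 + 0·-28 + 1·-22 + 2·-14 = -104
  a_10 = 1·-104 + 0·-54 + 1·-28 + 2·-22 = -176
  a_11 = 1·-176 + 0·-104 + 1·-54 + 2·-28 = -286
  a_12 = 1·-286 + 0·-176 + 1·-104 + 2·-54 = -498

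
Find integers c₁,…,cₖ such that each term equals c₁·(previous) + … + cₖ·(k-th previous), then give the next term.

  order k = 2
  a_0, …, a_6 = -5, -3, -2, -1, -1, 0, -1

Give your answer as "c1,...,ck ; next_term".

  a_2 = -1·-3 + 1·-5 = -2
  a_3 = -1·-2 + 1·-3 = -1
  a_4 = -1·-1 + 1·-2 = -1
  a_5 = -1·-1 + 1·-1 = 0
  a_6 = -1·0 + 1·-1 = -1
  a_7 = -1·-1 + 1·0 = 1

-1,1 ; 1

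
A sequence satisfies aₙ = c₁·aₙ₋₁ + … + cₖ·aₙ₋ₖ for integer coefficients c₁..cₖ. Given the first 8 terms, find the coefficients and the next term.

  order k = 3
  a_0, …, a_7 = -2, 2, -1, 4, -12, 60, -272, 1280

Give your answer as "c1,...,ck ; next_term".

-4,4,4 ; -5968

  a_3 = -4·-1 + 4·2 + 4·-2 = 4
  a_4 = -4·4 + 4·-1 + 4·2 = -12
  a_5 = -4·-12 + 4·4 + 4·-1 = 60
  a_6 = -4·60 + 4·-12 + 4·4 = -272
  a_7 = -4·-272 + 4·60 + 4·-12 = 1280
  a_8 = -4·1280 + 4·-272 + 4·60 = -5968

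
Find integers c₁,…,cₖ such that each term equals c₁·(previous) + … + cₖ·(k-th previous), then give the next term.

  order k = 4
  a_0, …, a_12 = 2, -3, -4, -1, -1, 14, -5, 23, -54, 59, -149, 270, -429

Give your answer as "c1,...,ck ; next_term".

-1,1,-2,-2 ; 879

  a_4 = -1·-1 + 1·-4 + -2·-3 + -2·2 = -1
  a_5 = -1·-1 + 1·-1 + -2·-4 + -2·-3 = 14
  a_6 = -1·14 + 1·-1 + -2·-1 + -2·-4 = -5
  a_7 = -1·-5 + 1·14 + -2·-1 + -2·-1 = 23
  a_8 = -1·23 + 1·-5 + -2·14 + -2·-1 = -54
  a_9 = -1·-54 + 1·23 + -2·-5 + -2·14 = 59
  a_10 = -1·59 + 1·-54 + -2·23 + -2·-5 = -149
  a_11 = -1·-149 + 1·59 + -2·-54 + -2·23 = 270
  a_12 = -1·270 + 1·-149 + -2·59 + -2·-54 = -429
  a_13 = -1·-429 + 1·270 + -2·-149 + -2·59 = 879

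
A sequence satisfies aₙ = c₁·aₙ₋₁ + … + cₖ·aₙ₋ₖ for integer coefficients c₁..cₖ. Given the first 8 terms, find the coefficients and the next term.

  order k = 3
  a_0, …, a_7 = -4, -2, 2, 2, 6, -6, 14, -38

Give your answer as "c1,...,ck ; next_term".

-1,2,-2 ; 78

  a_3 = -1·2 + 2·-2 + -2·-4 = 2
  a_4 = -1·2 + 2·2 + -2·-2 = 6
  a_5 = -1·6 + 2·2 + -2·2 = -6
  a_6 = -1·-6 + 2·6 + -2·2 = 14
  a_7 = -1·14 + 2·-6 + -2·6 = -38
  a_8 = -1·-38 + 2·14 + -2·-6 = 78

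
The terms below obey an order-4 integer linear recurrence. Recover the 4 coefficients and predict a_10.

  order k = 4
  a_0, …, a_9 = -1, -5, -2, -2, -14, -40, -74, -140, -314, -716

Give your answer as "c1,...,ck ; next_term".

  a_4 = 2·-2 + -1·-2 + 2·-5 + 2·-1 = -14
  a_5 = 2·-14 + -1·-2 + 2·-2 + 2·-5 = -40
  a_6 = 2·-40 + -1·-14 + 2·-2 + 2·-2 = -74
  a_7 = 2·-74 + -1·-40 + 2·-14 + 2·-2 = -140
  a_8 = 2·-140 + -1·-74 + 2·-40 + 2·-14 = -314
  a_9 = 2·-314 + -1·-140 + 2·-74 + 2·-40 = -716
  a_10 = 2·-716 + -1·-314 + 2·-140 + 2·-74 = -1546

2,-1,2,2 ; -1546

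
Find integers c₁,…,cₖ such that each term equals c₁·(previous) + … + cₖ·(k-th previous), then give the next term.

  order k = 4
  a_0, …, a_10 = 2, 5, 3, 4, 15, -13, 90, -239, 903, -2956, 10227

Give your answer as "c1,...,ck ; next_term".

  a_4 = -3·4 + 2·3 + 3·5 + 3·2 = 15
  a_5 = -3·15 + 2·4 + 3·3 + 3·5 = -13
  a_6 = -3·-13 + 2·15 + 3·4 + 3·3 = 90
  a_7 = -3·90 + 2·-13 + 3·15 + 3·4 = -239
  a_8 = -3·-239 + 2·90 + 3·-13 + 3·15 = 903
  a_9 = -3·903 + 2·-239 + 3·90 + 3·-13 = -2956
  a_10 = -3·-2956 + 2·903 + 3·-239 + 3·90 = 10227
  a_11 = -3·10227 + 2·-2956 + 3·903 + 3·-239 = -34601

-3,2,3,3 ; -34601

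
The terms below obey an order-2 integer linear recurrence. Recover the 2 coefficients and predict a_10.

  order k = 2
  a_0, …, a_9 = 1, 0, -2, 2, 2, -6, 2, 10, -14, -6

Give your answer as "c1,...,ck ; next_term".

-1,-2 ; 34

  a_2 = -1·0 + -2·1 = -2
  a_3 = -1·-2 + -2·0 = 2
  a_4 = -1·2 + -2·-2 = 2
  a_5 = -1·2 + -2·2 = -6
  a_6 = -1·-6 + -2·2 = 2
  a_7 = -1·2 + -2·-6 = 10
  a_8 = -1·10 + -2·2 = -14
  a_9 = -1·-14 + -2·10 = -6
  a_10 = -1·-6 + -2·-14 = 34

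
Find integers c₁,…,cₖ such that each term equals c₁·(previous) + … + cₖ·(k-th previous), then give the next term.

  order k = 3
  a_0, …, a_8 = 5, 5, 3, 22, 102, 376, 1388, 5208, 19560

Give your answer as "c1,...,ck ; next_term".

  a_3 = 4·3 + -2·5 + 4·5 = 22
  a_4 = 4·22 + -2·3 + 4·5 = 102
  a_5 = 4·102 + -2·22 + 4·3 = 376
  a_6 = 4·376 + -2·102 + 4·22 = 1388
  a_7 = 4·1388 + -2·376 + 4·102 = 5208
  a_8 = 4·5208 + -2·1388 + 4·376 = 19560
  a_9 = 4·19560 + -2·5208 + 4·1388 = 73376

4,-2,4 ; 73376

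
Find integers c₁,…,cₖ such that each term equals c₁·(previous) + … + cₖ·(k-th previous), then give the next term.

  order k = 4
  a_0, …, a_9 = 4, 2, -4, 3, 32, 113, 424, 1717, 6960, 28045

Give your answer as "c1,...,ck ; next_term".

  a_4 = 4·3 + -1·-4 + 4·2 + 2·4 = 32
  a_5 = 4·32 + -1·3 + 4·-4 + 2·2 = 113
  a_6 = 4·113 + -1·32 + 4·3 + 2·-4 = 424
  a_7 = 4·424 + -1·113 + 4·32 + 2·3 = 1717
  a_8 = 4·1717 + -1·424 + 4·113 + 2·32 = 6960
  a_9 = 4·6960 + -1·1717 + 4·424 + 2·113 = 28045
  a_10 = 4·28045 + -1·6960 + 4·1717 + 2·424 = 112936

4,-1,4,2 ; 112936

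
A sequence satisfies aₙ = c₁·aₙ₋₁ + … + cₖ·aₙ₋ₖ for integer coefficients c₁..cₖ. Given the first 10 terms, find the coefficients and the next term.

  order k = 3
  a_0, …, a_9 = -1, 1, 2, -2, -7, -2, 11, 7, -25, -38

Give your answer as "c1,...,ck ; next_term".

  a_3 = 2·2 + -3·1 + 3·-1 = -2
  a_4 = 2·-2 + -3·2 + 3·1 = -7
  a_5 = 2·-7 + -3·-2 + 3·2 = -2
  a_6 = 2·-2 + -3·-7 + 3·-2 = 11
  a_7 = 2·11 + -3·-2 + 3·-7 = 7
  a_8 = 2·7 + -3·11 + 3·-2 = -25
  a_9 = 2·-25 + -3·7 + 3·11 = -38
  a_10 = 2·-38 + -3·-25 + 3·7 = 20

2,-3,3 ; 20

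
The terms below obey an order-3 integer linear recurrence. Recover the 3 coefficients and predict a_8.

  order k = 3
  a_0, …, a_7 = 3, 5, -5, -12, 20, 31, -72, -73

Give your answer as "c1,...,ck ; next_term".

0,-3,1 ; 247

  a_3 = 0·-5 + -3·5 + 1·3 = -12
  a_4 = 0·-12 + -3·-5 + 1·5 = 20
  a_5 = 0·20 + -3·-12 + 1·-5 = 31
  a_6 = 0·31 + -3·20 + 1·-12 = -72
  a_7 = 0·-72 + -3·31 + 1·20 = -73
  a_8 = 0·-73 + -3·-72 + 1·31 = 247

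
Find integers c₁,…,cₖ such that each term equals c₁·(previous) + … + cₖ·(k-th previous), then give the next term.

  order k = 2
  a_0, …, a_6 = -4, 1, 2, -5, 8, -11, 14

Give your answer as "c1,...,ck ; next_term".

  a_2 = -2·1 + -1·-4 = 2
  a_3 = -2·2 + -1·1 = -5
  a_4 = -2·-5 + -1·2 = 8
  a_5 = -2·8 + -1·-5 = -11
  a_6 = -2·-11 + -1·8 = 14
  a_7 = -2·14 + -1·-11 = -17

-2,-1 ; -17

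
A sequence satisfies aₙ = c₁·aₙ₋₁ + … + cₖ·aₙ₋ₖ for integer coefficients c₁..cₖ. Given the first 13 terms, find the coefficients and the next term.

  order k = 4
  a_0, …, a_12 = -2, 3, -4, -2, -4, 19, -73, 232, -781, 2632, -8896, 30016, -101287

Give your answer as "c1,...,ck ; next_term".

-3,1,0,3 ; 341773

  a_4 = -3·-2 + 1·-4 + 0·3 + 3·-2 = -4
  a_5 = -3·-4 + 1·-2 + 0·-4 + 3·3 = 19
  a_6 = -3·19 + 1·-4 + 0·-2 + 3·-4 = -73
  a_7 = -3·-73 + 1·19 + 0·-4 + 3·-2 = 232
  a_8 = -3·232 + 1·-73 + 0·19 + 3·-4 = -781
  a_9 = -3·-781 + 1·232 + 0·-73 + 3·19 = 2632
  a_10 = -3·2632 + 1·-781 + 0·232 + 3·-73 = -8896
  a_11 = -3·-8896 + 1·2632 + 0·-781 + 3·232 = 30016
  a_12 = -3·30016 + 1·-8896 + 0·2632 + 3·-781 = -101287
  a_13 = -3·-101287 + 1·30016 + 0·-8896 + 3·2632 = 341773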